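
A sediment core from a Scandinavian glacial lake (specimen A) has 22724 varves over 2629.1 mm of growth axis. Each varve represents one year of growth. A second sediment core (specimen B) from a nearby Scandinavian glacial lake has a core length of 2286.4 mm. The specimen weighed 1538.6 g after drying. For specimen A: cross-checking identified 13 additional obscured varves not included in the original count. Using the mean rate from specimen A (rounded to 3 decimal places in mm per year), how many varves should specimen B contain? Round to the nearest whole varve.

19710 varves

Specimen A: true varve count = 22724 + 13 = 22737.
A: 2629.1 mm over 22737 years gives 2629.1 / 22737 ≈ 0.116 mm per year.
For B, 2286.4 / 0.116 = 19710.34 years ≈ 19710 varves.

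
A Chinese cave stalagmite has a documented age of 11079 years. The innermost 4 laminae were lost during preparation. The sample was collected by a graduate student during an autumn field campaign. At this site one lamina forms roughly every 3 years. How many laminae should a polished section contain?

Expected laminae: 11079 / 3 = 3693.
Subtracting the 4 laminae not captured gives 3693 − 4 = 3689 laminae in the record.

3689 laminae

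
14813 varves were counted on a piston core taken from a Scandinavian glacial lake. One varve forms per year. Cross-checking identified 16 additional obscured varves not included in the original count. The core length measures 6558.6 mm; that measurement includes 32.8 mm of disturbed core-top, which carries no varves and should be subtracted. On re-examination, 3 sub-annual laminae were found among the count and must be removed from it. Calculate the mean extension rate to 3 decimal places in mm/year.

0.440 mm/year

After corrections the count is 14813 − 3 + 16 = 14826 varves.
Net length = 6558.6 − 32.8 = 6525.8 mm.
Mean rate = 6525.8 mm / 14826 years ≈ 0.440 mm/year.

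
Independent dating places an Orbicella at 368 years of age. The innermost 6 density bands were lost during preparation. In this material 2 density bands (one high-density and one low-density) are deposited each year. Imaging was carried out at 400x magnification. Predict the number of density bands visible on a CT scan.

730 density bands

Expected density bands: 368 × 2 = 736.
Subtracting the 6 density bands not captured gives 736 − 6 = 730 density bands in the record.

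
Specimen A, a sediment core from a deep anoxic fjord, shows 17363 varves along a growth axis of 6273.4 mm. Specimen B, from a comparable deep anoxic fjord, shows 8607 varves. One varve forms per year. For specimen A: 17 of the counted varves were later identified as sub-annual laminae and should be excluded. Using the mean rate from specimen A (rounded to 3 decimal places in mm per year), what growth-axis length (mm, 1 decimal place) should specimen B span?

Specimen A: adjusted count: 17363 − 17 = 17346 varves.
A: Mean rate = 6273.4 mm / 17346 years ≈ 0.362 mm/year.
For B, 0.362 mm/year × 8607 years = 3115.7 mm.

3115.7 mm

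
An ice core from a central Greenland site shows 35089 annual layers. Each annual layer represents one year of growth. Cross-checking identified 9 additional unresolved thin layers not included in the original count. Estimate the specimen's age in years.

35098 yr

Correcting the raw count gives 35089 + 9 = 35098 true annual layers.
At one annual layer per year, that is 35098 years.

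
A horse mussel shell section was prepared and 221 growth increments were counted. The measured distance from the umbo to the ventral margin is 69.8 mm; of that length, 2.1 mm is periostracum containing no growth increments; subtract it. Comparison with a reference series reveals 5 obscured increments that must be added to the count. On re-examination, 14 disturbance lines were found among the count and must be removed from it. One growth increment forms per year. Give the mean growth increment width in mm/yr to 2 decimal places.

Adjusted count: 221 − 14 + 5 = 212 growth increments.
Removing the 2.1 mm offcut leaves 69.8 − 2.1 = 67.7 mm.
67.7 mm over 212 years gives 67.7 / 212 ≈ 0.32 mm/yr.

0.32 mm/yr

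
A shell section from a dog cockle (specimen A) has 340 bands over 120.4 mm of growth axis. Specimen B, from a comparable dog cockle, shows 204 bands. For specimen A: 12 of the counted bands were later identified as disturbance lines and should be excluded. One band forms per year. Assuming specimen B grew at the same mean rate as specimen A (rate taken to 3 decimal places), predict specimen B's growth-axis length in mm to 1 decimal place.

74.9 mm

Specimen A: correcting the raw count gives 340 − 12 = 328 true bands.
A: Extension rate ≈ 120.4 / 328 = 0.367 mm per year.
B's length ≈ 0.367 × 204 = 74.9 mm.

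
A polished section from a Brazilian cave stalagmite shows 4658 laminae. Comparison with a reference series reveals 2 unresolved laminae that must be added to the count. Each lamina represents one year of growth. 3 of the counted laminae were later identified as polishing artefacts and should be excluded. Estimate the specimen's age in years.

Correcting the raw count gives 4658 − 3 + 2 = 4657 true laminae.
One lamina per year makes the duration 4657 years.

4657 years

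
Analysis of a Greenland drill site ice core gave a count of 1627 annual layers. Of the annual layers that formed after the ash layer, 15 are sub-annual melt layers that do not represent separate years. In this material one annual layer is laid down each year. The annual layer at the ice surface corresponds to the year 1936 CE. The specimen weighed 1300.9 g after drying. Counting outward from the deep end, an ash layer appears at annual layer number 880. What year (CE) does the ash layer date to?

1204 CE

Between annual layer 880 and the ice surface there are 1627 − 880 = 747 annual layers.
Excluding 15 false annual layers: 747 − 15 = 732.
The annual layer at the ice surface is 1936 CE, so the ash layer dates to 1936 − 732 = 1204 CE.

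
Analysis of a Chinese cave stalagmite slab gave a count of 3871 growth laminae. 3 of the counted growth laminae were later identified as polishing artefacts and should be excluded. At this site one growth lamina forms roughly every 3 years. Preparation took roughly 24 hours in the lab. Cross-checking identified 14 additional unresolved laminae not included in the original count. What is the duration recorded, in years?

After corrections the count is 3871 − 3 + 14 = 3882 growth laminae.
At 3 years per growth lamina, 3882 × 3 = 11646 years.

11646 years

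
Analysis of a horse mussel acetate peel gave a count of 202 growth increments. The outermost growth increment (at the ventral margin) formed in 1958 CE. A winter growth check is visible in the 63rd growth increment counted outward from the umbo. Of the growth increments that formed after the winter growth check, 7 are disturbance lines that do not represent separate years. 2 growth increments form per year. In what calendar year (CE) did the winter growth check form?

The winter growth check sits at growth increment 63 from the umbo, so 202 − 63 = 139 growth increments formed after it.
Removing the 7 false growth increments leaves 139 − 7 = 132 true growth increments beyond the winter growth check.
Dividing by 2 growth increments per year: 132 / 2 = 66 years.
1958 − 66 = 1892 CE.

1892 CE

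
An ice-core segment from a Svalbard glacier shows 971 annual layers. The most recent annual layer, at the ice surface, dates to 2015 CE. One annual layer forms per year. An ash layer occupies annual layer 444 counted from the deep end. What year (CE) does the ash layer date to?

1488 CE

Between annual layer 444 and the ice surface there are 971 − 444 = 527 annual layers.
Counting back 527 years from 2015 CE places the ash layer in 2015 − 527 = 1488 CE.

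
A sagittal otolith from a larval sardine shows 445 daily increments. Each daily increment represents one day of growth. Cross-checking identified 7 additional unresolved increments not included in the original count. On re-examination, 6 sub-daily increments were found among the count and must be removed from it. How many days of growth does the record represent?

Adjusted count: 445 − 6 + 7 = 446 daily increments.
With a one-to-one daily increment periodicity this is 446 days.

446 days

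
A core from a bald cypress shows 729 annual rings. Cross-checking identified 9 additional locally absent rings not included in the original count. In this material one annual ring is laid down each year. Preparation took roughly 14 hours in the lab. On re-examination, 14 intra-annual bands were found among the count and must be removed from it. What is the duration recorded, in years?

Adjusted count: 729 − 14 + 9 = 724 annual rings.
With a one-to-one annual ring periodicity this is 724 years.

724 yr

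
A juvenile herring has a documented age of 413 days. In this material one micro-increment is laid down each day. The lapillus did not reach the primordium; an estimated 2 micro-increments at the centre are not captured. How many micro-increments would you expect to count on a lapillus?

Expected micro-increments over 413 days: 413.
Less the 2 uncaptured micro-increments: 413 − 2 = 411.

411 micro-increments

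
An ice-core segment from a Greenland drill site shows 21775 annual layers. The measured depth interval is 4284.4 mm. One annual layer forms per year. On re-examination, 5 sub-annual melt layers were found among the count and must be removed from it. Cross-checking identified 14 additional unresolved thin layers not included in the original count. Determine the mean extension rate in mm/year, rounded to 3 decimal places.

0.197 mm/year

Adjusted count: 21775 − 5 + 14 = 21784 annual layers.
Extension rate ≈ 4284.4 / 21784 = 0.197 mm/year.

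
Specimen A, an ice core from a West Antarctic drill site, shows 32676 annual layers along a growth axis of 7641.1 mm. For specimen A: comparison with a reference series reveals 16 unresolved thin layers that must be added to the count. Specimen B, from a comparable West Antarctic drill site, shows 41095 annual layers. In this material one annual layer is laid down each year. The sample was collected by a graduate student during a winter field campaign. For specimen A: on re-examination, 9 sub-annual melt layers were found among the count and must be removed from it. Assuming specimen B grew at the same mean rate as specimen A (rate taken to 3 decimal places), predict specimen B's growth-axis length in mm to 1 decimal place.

9616.2 mm

Specimen A: after corrections the count is 32676 − 9 + 16 = 32683 annual layers.
A: Mean rate = 7641.1 mm / 32683 years ≈ 0.234 mm/year.
Length of B = 0.234 × 41095 = 9616.2 mm.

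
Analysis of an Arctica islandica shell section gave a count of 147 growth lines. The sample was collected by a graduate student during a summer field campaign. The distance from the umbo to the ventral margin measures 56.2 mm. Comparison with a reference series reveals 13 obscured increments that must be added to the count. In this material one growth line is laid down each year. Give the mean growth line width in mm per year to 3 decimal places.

True growth line count = 147 + 13 = 160.
Mean rate = 56.2 mm / 160 years ≈ 0.351 mm per year.

0.351 mm per year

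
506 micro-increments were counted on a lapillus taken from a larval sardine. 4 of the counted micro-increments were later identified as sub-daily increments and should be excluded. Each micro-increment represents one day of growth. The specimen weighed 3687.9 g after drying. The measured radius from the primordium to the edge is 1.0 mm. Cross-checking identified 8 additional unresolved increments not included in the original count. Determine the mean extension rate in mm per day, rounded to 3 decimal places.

After corrections the count is 506 − 4 + 8 = 510 micro-increments.
Mean rate = 1.0 mm / 510 days ≈ 0.002 mm per day.

0.002 mm per day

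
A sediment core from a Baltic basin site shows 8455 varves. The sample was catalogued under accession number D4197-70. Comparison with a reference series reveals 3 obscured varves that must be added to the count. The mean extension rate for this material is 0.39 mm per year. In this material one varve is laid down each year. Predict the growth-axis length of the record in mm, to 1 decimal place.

Correcting the raw count gives 8455 + 3 = 8458 true varves.
Length ≈ 0.39 × 8458 = 3298.6 mm.

3298.6 mm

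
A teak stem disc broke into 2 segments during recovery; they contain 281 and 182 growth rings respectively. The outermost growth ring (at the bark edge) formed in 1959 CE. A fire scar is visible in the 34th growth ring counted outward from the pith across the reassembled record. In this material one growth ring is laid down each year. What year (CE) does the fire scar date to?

1530 CE

Total growth rings = 281 + 182 = 463.
463 − 34 = 429 growth rings lie beyond the fire scar toward the bark edge.
The growth ring at the bark edge is 1959 CE, so the fire scar dates to 1959 − 429 = 1530 CE.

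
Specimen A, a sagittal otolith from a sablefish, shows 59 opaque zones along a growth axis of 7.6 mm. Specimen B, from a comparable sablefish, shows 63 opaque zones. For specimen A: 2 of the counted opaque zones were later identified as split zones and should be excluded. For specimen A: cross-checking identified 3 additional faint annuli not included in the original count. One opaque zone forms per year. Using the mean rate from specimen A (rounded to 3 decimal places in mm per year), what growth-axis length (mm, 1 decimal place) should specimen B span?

Specimen A: true opaque zone count = 59 − 2 + 3 = 60.
A: Mean rate = 7.6 mm / 60 years ≈ 0.127 mm per year.
B's length ≈ 0.127 × 63 = 8.0 mm.

8.0 mm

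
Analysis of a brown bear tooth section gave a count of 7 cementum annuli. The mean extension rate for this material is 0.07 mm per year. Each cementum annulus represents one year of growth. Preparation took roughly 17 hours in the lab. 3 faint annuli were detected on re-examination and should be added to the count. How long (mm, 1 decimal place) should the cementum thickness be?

0.7 mm

True cementum annulus count = 7 + 3 = 10.
Predicted length = 0.07 mm/year × 10 years = 0.7 mm.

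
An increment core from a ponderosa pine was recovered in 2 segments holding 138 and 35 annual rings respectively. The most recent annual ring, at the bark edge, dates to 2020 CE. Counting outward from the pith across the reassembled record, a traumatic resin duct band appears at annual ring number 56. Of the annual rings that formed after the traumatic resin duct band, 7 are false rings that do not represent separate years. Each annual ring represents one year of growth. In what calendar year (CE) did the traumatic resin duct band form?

Total annual rings = 138 + 35 = 173.
173 − 56 = 117 annual rings lie beyond the traumatic resin duct band toward the bark edge.
Removing the 7 false annual rings leaves 117 − 7 = 110 true annual rings beyond the traumatic resin duct band.
2020 − 110 = 1910 CE.

1910 CE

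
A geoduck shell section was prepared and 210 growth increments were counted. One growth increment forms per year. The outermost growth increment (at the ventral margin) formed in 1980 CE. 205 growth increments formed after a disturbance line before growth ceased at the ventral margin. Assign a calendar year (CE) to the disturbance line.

1775 CE

205 growth increments post-date the disturbance line.
Counting back 205 years from 1980 CE places the disturbance line in 1980 − 205 = 1775 CE.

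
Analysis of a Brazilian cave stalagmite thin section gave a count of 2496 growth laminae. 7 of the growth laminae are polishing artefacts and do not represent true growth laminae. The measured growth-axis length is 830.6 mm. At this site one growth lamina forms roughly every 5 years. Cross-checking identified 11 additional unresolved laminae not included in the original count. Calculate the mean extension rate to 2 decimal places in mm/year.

0.07 mm/year

Adjusted count: 2496 − 7 + 11 = 2500 growth laminae.
At 5 years per growth lamina, 2500 × 5 = 12500 years.
Mean rate = 830.6 mm / 12500 years ≈ 0.07 mm/year.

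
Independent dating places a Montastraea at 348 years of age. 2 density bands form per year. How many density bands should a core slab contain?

Expected density bands: 348 × 2 = 696.
So 696 density bands should be present.

696 density bands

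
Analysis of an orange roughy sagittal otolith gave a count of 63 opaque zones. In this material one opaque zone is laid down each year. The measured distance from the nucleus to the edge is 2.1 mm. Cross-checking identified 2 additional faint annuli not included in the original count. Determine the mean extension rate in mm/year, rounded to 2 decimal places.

0.03 mm/year

Correcting the raw count gives 63 + 2 = 65 true opaque zones.
2.1 mm over 65 years gives 2.1 / 65 ≈ 0.03 mm/year.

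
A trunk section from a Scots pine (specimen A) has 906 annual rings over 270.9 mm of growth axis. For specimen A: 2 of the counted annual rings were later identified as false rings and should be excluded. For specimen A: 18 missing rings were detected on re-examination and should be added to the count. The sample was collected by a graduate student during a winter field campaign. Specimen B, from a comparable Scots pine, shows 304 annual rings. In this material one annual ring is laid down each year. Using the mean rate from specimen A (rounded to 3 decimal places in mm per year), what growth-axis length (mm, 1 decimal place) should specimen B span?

Specimen A: adjusted count: 906 − 2 + 18 = 922 annual rings.
A: Extension rate ≈ 270.9 / 922 = 0.294 mm/yr.
For B, 0.294 mm/year × 304 years = 89.4 mm.

89.4 mm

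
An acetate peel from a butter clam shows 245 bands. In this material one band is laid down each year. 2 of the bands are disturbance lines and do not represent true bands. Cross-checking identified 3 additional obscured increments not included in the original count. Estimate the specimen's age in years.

After corrections the count is 245 − 2 + 3 = 246 bands.
With a one-to-one band periodicity this is 246 years.

246 yr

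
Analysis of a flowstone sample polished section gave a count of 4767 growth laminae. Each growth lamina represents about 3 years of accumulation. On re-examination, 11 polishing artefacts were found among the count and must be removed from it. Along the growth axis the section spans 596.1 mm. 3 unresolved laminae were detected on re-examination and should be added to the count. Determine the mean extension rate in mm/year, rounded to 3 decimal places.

Adjusted count: 4767 − 11 + 3 = 4759 growth laminae.
Multiplying by 3 years per growth lamina: 4759 × 3 = 14277 years.
596.1 mm over 14277 years gives 596.1 / 14277 ≈ 0.042 mm/year.

0.042 mm/year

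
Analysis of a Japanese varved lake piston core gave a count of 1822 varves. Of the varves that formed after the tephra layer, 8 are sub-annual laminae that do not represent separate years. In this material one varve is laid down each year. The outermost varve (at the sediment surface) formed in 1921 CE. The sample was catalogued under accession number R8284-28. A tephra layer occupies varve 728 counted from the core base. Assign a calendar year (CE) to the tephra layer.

Between varve 728 and the sediment surface there are 1822 − 728 = 1094 varves.
1094 − 8 false = 1086 true varves after the tephra layer.
Counting back 1086 years from 1921 CE places the tephra layer in 1921 − 1086 = 835 CE.

835 CE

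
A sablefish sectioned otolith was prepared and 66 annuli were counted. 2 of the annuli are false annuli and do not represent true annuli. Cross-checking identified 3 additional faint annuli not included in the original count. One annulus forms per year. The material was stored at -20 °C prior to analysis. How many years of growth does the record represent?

Adjusted count: 66 − 2 + 3 = 67 annuli.
At one annulus per year, that is 67 years.

67 yr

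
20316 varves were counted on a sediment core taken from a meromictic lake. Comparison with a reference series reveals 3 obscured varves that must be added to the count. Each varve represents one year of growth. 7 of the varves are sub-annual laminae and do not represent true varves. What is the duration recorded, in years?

Adjusted count: 20316 − 7 + 3 = 20312 varves.
With a one-to-one varve periodicity this is 20312 years.

20312 yr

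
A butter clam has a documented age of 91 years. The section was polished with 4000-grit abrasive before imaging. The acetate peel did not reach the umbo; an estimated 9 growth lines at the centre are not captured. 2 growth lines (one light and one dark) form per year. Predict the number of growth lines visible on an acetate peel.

173 growth lines

91 years at 2 growth lines per year gives 91 × 2 = 182 growth lines.
Subtracting the 9 growth lines not captured gives 182 − 9 = 173 growth lines in the record.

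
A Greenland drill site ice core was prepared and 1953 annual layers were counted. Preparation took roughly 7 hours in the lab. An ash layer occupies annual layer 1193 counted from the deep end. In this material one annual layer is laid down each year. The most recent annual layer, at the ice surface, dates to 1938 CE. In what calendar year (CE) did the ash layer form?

Between annual layer 1193 and the ice surface there are 1953 − 1193 = 760 annual layers.
Counting back 760 years from 1938 CE places the ash layer in 1938 − 760 = 1178 CE.

1178 CE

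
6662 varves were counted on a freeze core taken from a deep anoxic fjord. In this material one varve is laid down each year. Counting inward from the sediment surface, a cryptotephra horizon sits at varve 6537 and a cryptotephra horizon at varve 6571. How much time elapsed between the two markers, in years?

Separation: 6571 − 6537 = 34 varves.
One varve per year makes the interval 34 years.

34 years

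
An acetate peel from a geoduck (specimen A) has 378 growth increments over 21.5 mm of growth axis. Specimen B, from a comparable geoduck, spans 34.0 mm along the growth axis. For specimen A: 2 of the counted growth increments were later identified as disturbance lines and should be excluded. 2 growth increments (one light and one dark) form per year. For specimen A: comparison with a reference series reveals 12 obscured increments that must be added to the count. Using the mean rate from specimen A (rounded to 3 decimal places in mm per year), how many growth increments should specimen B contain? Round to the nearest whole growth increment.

Specimen A: correcting the raw count gives 378 − 2 + 12 = 388 true growth increments.
Specimen A: dividing by 2 growth increments per year: 388 / 2 = 194 years.
A: 21.5 mm over 194 years gives 21.5 / 194 ≈ 0.111 mm/yr.
For B, 34.0 / 0.111 = 306.31 years; at 2 growth increments per year that is 306.31 × 2 ≈ 613 growth increments.

613 growth increments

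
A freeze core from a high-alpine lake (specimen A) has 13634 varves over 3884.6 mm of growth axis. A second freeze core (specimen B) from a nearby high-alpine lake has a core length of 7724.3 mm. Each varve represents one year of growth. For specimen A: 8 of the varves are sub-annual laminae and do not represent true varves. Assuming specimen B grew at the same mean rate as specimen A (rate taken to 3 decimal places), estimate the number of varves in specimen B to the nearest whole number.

27103 varves

Specimen A: after corrections the count is 13634 − 8 = 13626 varves.
A: Extension rate ≈ 3884.6 / 13626 = 0.285 mm/year.
For B, 7724.3 / 0.285 = 27102.81 years ≈ 27103 varves.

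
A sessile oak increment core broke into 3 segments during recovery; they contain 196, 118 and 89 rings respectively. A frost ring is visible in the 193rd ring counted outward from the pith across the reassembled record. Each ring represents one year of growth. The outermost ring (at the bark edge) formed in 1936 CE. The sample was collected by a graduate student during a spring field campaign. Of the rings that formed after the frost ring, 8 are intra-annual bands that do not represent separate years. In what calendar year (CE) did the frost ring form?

1734 CE

Total rings = 196 + 118 + 89 = 403.
403 − 193 = 210 rings lie beyond the frost ring toward the bark edge.
Removing the 8 false rings leaves 210 − 8 = 202 true rings beyond the frost ring.
The ring at the bark edge is 1936 CE, so the frost ring dates to 1936 − 202 = 1734 CE.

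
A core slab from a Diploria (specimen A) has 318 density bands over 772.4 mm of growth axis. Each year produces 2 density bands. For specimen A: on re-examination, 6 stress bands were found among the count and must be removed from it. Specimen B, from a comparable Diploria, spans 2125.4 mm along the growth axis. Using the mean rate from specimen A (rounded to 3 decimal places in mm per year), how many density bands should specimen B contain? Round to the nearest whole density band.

859 density bands

Specimen A: correcting the raw count gives 318 − 6 = 312 true density bands.
Specimen A: dividing by 2 density bands per year: 312 / 2 = 156 years.
A: 772.4 mm over 156 years gives 772.4 / 156 ≈ 4.951 mm/yr.
Specimen B: 2125.4 mm / 4.951 mm per year = 429.29 years; at 2 density bands per year that is 429.29 × 2 ≈ 859 density bands.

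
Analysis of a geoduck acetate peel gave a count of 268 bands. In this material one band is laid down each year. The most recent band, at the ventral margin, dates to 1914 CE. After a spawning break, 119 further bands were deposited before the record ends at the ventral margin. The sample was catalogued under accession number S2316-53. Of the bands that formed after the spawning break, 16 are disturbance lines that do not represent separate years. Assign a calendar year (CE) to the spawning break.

There are 119 bands younger than the spawning break.
Removing the 16 false bands leaves 119 − 16 = 103 true bands beyond the spawning break.
The band at the ventral margin is 1914 CE, so the spawning break dates to 1914 − 103 = 1811 CE.

1811 CE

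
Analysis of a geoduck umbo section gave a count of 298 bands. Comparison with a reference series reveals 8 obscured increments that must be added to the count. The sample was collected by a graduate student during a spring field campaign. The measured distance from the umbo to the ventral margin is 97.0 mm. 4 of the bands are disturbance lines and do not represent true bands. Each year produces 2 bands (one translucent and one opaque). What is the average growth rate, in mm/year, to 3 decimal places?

Adjusted count: 298 − 4 + 8 = 302 bands.
302 bands at 2 per year is 302 / 2 = 151 years.
97.0 mm over 151 years gives 97.0 / 151 ≈ 0.642 mm/year.

0.642 mm/year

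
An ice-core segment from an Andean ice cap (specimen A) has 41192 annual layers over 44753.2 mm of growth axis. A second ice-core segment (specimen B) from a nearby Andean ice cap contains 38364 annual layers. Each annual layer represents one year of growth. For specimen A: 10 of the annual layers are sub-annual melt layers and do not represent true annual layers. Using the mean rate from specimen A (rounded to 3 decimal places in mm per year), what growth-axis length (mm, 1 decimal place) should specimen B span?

41701.7 mm

Specimen A: correcting the raw count gives 41192 − 10 = 41182 true annual layers.
A: 44753.2 mm over 41182 years gives 44753.2 / 41182 ≈ 1.087 mm per year.
B's length ≈ 1.087 × 38364 = 41701.7 mm.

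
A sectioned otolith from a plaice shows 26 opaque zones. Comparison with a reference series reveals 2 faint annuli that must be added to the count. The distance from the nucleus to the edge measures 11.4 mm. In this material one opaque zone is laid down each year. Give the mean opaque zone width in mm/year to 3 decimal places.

True opaque zone count = 26 + 2 = 28.
Extension rate ≈ 11.4 / 28 = 0.407 mm/year.

0.407 mm/year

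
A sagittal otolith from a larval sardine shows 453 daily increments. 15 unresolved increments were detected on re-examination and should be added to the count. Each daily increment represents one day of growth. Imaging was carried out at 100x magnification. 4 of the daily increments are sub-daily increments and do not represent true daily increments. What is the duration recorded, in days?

464 days

Adjusted count: 453 − 4 + 15 = 464 daily increments.
At one daily increment per day, that is 464 days.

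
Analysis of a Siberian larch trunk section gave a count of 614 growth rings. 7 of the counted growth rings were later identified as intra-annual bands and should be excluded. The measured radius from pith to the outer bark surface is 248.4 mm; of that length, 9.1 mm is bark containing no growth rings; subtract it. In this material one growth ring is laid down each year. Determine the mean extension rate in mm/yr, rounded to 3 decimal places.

Adjusted count: 614 − 7 = 607 growth rings.
Removing the 9.1 mm offcut leaves 248.4 − 9.1 = 239.3 mm.
Extension rate ≈ 239.3 / 607 = 0.394 mm/yr.

0.394 mm/yr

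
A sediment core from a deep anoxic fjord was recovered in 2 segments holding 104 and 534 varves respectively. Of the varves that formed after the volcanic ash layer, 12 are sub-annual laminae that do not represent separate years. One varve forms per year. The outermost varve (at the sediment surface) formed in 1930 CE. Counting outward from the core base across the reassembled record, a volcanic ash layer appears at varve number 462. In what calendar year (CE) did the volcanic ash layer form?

1766 CE

Total varves = 104 + 534 = 638.
The volcanic ash layer sits at varve 462 from the core base, so 638 − 462 = 176 varves formed after it.
176 − 12 false = 164 true varves after the volcanic ash layer.
The varve at the sediment surface is 1930 CE, so the volcanic ash layer dates to 1930 − 164 = 1766 CE.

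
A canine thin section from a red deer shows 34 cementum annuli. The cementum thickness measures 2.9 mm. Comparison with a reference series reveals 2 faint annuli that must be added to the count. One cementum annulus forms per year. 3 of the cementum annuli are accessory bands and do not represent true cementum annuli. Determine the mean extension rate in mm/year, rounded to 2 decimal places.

0.09 mm/year

After corrections the count is 34 − 3 + 2 = 33 cementum annuli.
Mean rate = 2.9 mm / 33 years ≈ 0.09 mm/year.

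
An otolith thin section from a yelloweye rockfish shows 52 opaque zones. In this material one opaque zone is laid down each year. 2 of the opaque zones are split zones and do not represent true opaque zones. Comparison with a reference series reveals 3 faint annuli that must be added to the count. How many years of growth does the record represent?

53 yr

Adjusted count: 52 − 2 + 3 = 53 opaque zones.
With a one-to-one opaque zone periodicity this is 53 years.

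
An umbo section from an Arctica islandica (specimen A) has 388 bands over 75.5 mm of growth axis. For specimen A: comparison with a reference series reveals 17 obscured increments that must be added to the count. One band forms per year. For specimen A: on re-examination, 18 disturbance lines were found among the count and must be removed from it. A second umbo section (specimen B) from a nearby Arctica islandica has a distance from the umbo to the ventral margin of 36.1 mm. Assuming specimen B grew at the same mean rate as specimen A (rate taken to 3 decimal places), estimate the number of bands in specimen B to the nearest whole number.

Specimen A: after corrections the count is 388 − 18 + 17 = 387 bands.
A: Extension rate ≈ 75.5 / 387 = 0.195 mm/yr.
Specimen B: 36.1 mm / 0.195 mm per year = 185.13 years ≈ 185 bands.

185 bands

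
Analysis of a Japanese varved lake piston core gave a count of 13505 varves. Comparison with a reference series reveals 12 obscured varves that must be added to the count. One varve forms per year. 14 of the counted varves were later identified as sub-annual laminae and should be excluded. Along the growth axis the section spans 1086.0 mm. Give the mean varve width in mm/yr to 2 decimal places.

0.08 mm/yr

Adjusted count: 13505 − 14 + 12 = 13503 varves.
Mean rate = 1086.0 mm / 13503 years ≈ 0.08 mm/yr.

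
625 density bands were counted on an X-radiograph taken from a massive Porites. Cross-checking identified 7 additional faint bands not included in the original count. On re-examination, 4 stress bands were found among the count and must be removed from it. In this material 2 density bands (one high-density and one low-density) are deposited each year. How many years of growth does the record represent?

314 yr

Correcting the raw count gives 625 − 4 + 7 = 628 true density bands.
With 2 density bands per year, 628 / 2 = 314 years.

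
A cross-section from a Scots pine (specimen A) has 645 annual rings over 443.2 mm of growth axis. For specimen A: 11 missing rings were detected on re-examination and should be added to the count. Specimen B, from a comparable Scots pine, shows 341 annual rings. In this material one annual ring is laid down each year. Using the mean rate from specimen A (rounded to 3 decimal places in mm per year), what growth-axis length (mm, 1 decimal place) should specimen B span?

Specimen A: adjusted count: 645 + 11 = 656 annual rings.
A: Extension rate ≈ 443.2 / 656 = 0.676 mm per year.
Length of B = 0.676 × 341 = 230.5 mm.

230.5 mm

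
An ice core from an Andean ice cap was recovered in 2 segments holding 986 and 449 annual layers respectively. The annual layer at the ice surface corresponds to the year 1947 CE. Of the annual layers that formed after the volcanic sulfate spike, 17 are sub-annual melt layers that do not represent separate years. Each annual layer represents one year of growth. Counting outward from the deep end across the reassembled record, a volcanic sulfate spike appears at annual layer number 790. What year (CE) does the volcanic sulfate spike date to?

1319 CE

Total annual layers = 986 + 449 = 1435.
Between annual layer 790 and the ice surface there are 1435 − 790 = 645 annual layers.
Excluding 17 false annual layers: 645 − 17 = 628.
The annual layer at the ice surface is 1947 CE, so the volcanic sulfate spike dates to 1947 − 628 = 1319 CE.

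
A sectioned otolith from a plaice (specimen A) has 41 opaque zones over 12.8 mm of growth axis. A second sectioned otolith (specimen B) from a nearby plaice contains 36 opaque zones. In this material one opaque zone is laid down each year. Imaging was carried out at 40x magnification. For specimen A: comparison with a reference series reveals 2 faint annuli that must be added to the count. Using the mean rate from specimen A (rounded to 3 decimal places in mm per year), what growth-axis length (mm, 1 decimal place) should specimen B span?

Specimen A: adjusted count: 41 + 2 = 43 opaque zones.
A: Mean rate = 12.8 mm / 43 years ≈ 0.298 mm per year.
For B, 0.298 mm/year × 36 years = 10.7 mm.

10.7 mm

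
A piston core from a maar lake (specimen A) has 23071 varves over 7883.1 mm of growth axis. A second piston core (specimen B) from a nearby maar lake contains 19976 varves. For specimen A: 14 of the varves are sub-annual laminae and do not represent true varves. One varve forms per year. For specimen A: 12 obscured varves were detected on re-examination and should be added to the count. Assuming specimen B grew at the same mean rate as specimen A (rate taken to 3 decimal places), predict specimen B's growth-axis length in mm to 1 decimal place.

Specimen A: adjusted count: 23071 − 14 + 12 = 23069 varves.
A: Mean rate = 7883.1 mm / 23069 years ≈ 0.342 mm/yr.
Length of B = 0.342 × 19976 = 6831.8 mm.

6831.8 mm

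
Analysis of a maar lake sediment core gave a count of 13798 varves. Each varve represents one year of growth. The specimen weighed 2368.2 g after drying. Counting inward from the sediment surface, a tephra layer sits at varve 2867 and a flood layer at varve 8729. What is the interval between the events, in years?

5862 years

The two markers are separated by 8729 − 2867 = 5862 varves.
At one varve per year, 5862 years elapsed between them.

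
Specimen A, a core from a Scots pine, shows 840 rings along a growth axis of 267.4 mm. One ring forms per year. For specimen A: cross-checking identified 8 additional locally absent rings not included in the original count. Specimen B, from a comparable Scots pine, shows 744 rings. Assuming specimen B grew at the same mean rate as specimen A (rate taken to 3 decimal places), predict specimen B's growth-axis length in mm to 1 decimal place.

234.4 mm

Specimen A: after corrections the count is 840 + 8 = 848 rings.
A: Mean rate = 267.4 mm / 848 years ≈ 0.315 mm/year.
Length of B = 0.315 × 744 = 234.4 mm.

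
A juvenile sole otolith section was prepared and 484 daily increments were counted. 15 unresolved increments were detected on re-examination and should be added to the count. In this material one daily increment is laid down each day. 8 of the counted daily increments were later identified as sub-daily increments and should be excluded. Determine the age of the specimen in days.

After corrections the count is 484 − 8 + 15 = 491 daily increments.
One daily increment per day makes the duration 491 days.

491 d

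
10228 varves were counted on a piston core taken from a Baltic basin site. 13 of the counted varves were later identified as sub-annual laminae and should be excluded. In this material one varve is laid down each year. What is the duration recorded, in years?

Correcting the raw count gives 10228 − 13 = 10215 true varves.
At one varve per year, that is 10215 years.

10215 yr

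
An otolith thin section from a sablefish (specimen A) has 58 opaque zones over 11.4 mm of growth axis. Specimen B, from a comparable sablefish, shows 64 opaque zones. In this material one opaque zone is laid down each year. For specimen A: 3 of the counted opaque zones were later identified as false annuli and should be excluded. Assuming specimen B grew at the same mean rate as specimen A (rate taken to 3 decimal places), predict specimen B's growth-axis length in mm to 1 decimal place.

Specimen A: after corrections the count is 58 − 3 = 55 opaque zones.
A: Mean rate = 11.4 mm / 55 years ≈ 0.207 mm/year.
B's length ≈ 0.207 × 64 = 13.2 mm.

13.2 mm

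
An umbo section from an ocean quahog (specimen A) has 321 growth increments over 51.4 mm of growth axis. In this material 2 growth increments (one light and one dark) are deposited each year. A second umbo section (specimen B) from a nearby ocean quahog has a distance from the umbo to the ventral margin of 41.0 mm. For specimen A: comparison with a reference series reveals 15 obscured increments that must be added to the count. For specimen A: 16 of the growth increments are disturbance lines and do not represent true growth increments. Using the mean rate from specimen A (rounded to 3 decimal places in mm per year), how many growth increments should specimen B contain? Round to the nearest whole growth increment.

Specimen A: adjusted count: 321 − 16 + 15 = 320 growth increments.
Specimen A: with 2 growth increments per year, 320 / 2 = 160 years.
A: 51.4 mm over 160 years gives 51.4 / 160 ≈ 0.321 mm/yr.
For B, 41.0 / 0.321 = 127.73 years; at 2 growth increments per year that is 127.73 × 2 ≈ 255 growth increments.

255 growth increments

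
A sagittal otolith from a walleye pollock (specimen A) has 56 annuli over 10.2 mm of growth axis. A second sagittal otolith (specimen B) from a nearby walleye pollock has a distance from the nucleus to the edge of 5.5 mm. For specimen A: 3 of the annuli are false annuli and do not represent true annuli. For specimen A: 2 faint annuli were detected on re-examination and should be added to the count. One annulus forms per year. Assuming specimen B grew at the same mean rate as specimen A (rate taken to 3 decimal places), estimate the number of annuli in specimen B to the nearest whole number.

30 annuli

Specimen A: true annulus count = 56 − 3 + 2 = 55.
A: Mean rate = 10.2 mm / 55 years ≈ 0.185 mm/yr.
B spans 5.5 / 0.185 = 29.73 years ≈ 30 annuli.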